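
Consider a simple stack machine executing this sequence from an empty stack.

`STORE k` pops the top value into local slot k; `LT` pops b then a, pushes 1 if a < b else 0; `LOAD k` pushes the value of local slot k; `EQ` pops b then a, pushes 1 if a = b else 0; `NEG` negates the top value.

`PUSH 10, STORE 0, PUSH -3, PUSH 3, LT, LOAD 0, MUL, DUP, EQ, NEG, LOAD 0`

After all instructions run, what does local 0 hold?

PUSH 10 -> 10
STORE 0 -> (empty)
PUSH -3 -> -3
PUSH 3  -> -3 3
LT      -> 1
LOAD 0  -> 1 10
MUL     -> 10
DUP     -> 10 10
EQ      -> 1
NEG     -> -1
LOAD 0  -> -1 10

10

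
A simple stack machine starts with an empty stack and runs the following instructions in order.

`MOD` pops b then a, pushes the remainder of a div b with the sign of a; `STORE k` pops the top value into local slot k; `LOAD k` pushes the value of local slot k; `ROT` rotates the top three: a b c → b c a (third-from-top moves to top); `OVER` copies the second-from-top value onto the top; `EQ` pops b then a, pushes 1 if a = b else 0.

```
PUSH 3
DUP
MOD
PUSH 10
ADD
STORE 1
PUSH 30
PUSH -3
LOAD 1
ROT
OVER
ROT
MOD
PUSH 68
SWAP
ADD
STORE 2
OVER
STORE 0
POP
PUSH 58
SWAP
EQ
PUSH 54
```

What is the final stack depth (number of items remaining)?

PUSH 3  → [3]
DUP     → [3, 3]
MOD     → [0]
PUSH 10 → [0, 10]
ADD     → [10]
STORE 1 → []
PUSH 30 → [30]
PUSH -3 → [30, -3]
LOAD 1  → [30, -3, 10]
ROT     → [-3, 10, 30]
OVER    → [-3, 10, 30, 10]
ROT     → [-3, 30, 10, 10]
MOD     → [-3, 30, 0]
PUSH 68 → [-3, 30, 0, 68]
SWAP    → [-3, 30, 68, 0]
ADD     → [-3, 30, 68]
STORE 2 → [-3, 30]
OVER    → [-3, 30, -3]
STORE 0 → [-3, 30]
POP     → [-3]
PUSH 58 → [-3, 58]
SWAP    → [58, -3]
EQ      → [0]
PUSH 54 → [0, 54]

2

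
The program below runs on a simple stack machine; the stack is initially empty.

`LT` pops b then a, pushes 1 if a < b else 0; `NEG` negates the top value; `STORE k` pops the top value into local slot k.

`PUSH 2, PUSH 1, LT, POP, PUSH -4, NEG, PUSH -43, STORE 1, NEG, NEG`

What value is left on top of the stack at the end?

4

PUSH 2    [2]
PUSH 1    [2, 1]
LT        [0]
POP       []
PUSH -4   [-4]
NEG       [4]
PUSH -43  [4, -43]
STORE 1   [4]
NEG       [-4]
NEG       [4]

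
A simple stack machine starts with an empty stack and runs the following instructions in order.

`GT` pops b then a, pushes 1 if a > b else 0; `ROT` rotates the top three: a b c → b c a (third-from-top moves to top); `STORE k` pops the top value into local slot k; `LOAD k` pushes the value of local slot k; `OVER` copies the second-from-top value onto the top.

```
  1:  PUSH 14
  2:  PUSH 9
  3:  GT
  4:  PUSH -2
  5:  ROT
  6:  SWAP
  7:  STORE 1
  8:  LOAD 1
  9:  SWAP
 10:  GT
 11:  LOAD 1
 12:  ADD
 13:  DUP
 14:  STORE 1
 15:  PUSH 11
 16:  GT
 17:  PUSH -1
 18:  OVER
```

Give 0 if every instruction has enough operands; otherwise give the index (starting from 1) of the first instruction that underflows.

5

PUSH 14 → 14
PUSH 9  → 14 9
GT      → 1
PUSH -2 → 1 -2
ROT  — needs 3 operands, stack has 2 → underflow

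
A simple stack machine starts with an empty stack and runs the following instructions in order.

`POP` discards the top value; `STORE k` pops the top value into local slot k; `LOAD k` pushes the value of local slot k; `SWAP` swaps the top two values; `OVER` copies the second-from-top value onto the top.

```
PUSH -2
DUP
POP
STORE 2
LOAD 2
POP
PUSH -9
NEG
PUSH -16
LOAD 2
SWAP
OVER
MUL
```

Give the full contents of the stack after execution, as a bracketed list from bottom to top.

[9, -2, 32]

PUSH -2  → [-2]
DUP      → [-2, -2]
POP      → [-2]
STORE 2  → []
LOAD 2   → [-2]
POP      → []
PUSH -9  → [-9]
NEG      → [9]
PUSH -16 → [9, -16]
LOAD 2   → [9, -16, -2]
SWAP     → [9, -2, -16]
OVER     → [9, -2, -16, -2]
MUL      → [9, -2, 32]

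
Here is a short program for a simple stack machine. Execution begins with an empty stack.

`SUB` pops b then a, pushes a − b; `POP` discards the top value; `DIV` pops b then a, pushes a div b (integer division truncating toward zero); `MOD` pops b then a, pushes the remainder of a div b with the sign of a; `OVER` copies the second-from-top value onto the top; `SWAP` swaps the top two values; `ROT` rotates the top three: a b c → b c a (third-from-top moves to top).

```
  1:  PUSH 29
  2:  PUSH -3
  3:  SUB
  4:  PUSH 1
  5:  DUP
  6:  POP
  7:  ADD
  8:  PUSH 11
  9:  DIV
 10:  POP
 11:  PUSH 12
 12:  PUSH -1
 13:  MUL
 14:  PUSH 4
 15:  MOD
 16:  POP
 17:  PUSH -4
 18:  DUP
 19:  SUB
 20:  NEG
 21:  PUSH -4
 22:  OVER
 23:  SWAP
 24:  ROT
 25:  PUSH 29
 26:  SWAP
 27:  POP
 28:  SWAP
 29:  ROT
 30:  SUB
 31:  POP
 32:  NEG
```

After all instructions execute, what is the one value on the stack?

-29

PUSH 29 : 29
PUSH -3 : 29 -3
SUB     : 32
PUSH 1  : 32 1
DUP     : 32 1 1
POP     : 32 1
ADD     : 33
PUSH 11 : 33 11
DIV     : 3
POP     : (empty)
PUSH 12 : 12
PUSH -1 : 12 -1
MUL     : -12
PUSH 4  : -12 4
MOD     : 0
POP     : (empty)
PUSH -4 : -4
DUP     : -4 -4
SUB     : 0
NEG     : 0
PUSH -4 : 0 -4
OVER    : 0 -4 0
SWAP    : 0 0 -4
ROT     : 0 -4 0
PUSH 29 : 0 -4 0 29
SWAP    : 0 -4 29 0
POP     : 0 -4 29
SWAP    : 0 29 -4
ROT     : 29 -4 0
SUB     : 29 -4
POP     : 29
NEG     : -29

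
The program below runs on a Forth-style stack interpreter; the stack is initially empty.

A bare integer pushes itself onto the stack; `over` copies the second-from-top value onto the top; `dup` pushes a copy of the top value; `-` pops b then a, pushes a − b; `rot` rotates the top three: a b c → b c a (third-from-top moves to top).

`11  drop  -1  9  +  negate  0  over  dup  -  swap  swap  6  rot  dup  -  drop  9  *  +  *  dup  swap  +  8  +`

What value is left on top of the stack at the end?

11      11
drop    (empty)
-1      -1
9       -1 9
+       8
negate  -8
0       -8 0
over    -8 0 -8
dup     -8 0 -8 -8
-       -8 0 0
swap    -8 0 0
swap    -8 0 0
6       -8 0 0 6
rot     -8 0 6 0
dup     -8 0 6 0 0
-       -8 0 6 0
drop    -8 0 6
9       -8 0 6 9
*       -8 0 54
+       -8 54
*       -432
dup     -432 -432
swap    -432 -432
+       -864
8       -864 8
+       -856

-856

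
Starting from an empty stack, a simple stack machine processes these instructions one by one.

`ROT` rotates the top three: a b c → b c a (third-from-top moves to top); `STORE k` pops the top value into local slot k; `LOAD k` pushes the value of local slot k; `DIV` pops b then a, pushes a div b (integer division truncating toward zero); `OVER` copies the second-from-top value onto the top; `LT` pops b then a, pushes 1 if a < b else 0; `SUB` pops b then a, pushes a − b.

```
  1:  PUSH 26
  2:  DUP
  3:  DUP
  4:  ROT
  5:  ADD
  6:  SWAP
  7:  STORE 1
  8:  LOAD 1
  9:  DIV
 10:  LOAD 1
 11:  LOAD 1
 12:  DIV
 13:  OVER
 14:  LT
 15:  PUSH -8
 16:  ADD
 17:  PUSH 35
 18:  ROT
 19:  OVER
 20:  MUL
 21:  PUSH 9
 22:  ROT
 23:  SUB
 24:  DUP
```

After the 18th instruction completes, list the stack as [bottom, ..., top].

[-7, 35, 2]

PUSH 26 → 26
DUP     → 26 26
DUP     → 26 26 26
ROT     → 26 26 26
ADD     → 26 52
SWAP    → 52 26
STORE 1 → 52
LOAD 1  → 52 26
DIV     → 2
LOAD 1  → 2 26
LOAD 1  → 2 26 26
DIV     → 2 1
OVER    → 2 1 2
LT      → 2 1
PUSH -8 → 2 1 -8
ADD     → 2 -7
PUSH 35 → 2 -7 35
ROT     → -7 35 2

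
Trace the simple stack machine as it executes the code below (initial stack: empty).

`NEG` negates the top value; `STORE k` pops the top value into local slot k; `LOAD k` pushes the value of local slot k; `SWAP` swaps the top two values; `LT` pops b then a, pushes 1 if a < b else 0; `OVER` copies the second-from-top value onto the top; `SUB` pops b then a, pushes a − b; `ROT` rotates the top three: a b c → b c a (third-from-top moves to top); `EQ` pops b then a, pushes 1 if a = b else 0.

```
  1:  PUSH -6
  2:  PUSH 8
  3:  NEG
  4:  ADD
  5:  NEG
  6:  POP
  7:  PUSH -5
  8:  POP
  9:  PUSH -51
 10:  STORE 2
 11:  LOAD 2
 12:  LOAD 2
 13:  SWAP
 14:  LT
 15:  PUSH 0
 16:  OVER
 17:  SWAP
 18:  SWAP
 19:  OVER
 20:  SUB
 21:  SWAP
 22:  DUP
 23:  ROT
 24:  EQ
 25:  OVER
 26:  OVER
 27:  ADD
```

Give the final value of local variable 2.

PUSH -6  → -6
PUSH 8   → -6 8
NEG      → -6 -8
ADD      → -14
NEG      → 14
POP      → (empty)
PUSH -5  → -5
POP      → (empty)
PUSH -51 → -51
STORE 2  → (empty)
LOAD 2   → -51
LOAD 2   → -51 -51
SWAP     → -51 -51
LT       → 0
PUSH 0   → 0 0
OVER     → 0 0 0
SWAP     → 0 0 0
SWAP     → 0 0 0
OVER     → 0 0 0 0
SUB      → 0 0 0
SWAP     → 0 0 0
DUP      → 0 0 0 0
ROT      → 0 0 0 0
EQ       → 0 0 1
OVER     → 0 0 1 0
OVER     → 0 0 1 0 1
ADD      → 0 0 1 1

-51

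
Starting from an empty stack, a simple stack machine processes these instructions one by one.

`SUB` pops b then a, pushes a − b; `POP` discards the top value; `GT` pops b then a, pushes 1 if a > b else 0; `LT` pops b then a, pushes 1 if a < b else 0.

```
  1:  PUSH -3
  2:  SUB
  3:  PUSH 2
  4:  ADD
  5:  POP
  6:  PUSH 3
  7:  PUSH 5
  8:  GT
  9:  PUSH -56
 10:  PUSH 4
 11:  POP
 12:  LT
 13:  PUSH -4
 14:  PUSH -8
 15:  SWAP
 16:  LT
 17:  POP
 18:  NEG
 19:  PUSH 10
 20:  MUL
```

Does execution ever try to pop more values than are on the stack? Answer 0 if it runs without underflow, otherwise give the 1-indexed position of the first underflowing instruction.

PUSH -3 -> -3
SUB  — needs 2 operands, stack has 1 → underflow

2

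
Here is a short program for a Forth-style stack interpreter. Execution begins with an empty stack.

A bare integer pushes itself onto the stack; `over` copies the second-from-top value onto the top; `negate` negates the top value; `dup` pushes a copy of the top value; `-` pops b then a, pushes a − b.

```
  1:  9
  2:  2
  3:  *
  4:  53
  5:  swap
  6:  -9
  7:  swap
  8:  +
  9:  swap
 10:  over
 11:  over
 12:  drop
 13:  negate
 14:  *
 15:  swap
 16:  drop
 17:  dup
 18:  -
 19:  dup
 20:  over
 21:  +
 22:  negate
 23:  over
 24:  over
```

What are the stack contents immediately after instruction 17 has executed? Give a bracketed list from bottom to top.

9      : 9
2      : 9 2
*      : 18
53     : 18 53
swap   : 53 18
-9     : 53 18 -9
swap   : 53 -9 18
+      : 53 9
swap   : 9 53
over   : 9 53 9
over   : 9 53 9 53
drop   : 9 53 9
negate : 9 53 -9
*      : 9 -477
swap   : -477 9
drop   : -477
dup    : -477 -477

[-477, -477]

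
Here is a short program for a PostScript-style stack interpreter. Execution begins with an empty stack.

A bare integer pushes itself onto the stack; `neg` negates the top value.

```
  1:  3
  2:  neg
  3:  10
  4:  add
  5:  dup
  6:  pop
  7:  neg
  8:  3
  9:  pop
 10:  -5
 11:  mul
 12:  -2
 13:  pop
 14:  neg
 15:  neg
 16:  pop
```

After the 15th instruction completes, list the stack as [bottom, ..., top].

3   : [3]
neg : [-3]
10  : [-3, 10]
add : [7]
dup : [7, 7]
pop : [7]
neg : [-7]
3   : [-7, 3]
pop : [-7]
-5  : [-7, -5]
mul : [35]
-2  : [35, -2]
pop : [35]
neg : [-35]
neg : [35]

[35]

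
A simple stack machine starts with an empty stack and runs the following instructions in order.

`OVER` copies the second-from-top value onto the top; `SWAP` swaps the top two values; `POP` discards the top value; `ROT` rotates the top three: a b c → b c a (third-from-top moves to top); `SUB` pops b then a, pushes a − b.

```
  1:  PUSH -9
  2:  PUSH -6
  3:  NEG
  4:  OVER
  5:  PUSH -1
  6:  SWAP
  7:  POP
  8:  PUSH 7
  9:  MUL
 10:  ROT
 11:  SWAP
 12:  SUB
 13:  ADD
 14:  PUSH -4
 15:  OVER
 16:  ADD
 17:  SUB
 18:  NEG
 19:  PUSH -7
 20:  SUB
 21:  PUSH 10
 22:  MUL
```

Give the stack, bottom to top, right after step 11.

PUSH -9 : [-9]
PUSH -6 : [-9, -6]
NEG     : [-9, 6]
OVER    : [-9, 6, -9]
PUSH -1 : [-9, 6, -9, -1]
SWAP    : [-9, 6, -1, -9]
POP     : [-9, 6, -1]
PUSH 7  : [-9, 6, -1, 7]
MUL     : [-9, 6, -7]
ROT     : [6, -7, -9]
SWAP    : [6, -9, -7]

[6, -9, -7]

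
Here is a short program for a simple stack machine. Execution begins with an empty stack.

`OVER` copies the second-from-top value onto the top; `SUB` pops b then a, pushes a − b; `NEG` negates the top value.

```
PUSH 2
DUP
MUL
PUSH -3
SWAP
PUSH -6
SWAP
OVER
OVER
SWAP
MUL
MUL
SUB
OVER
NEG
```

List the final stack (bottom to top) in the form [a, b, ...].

PUSH 2   [2]
DUP      [2, 2]
MUL      [4]
PUSH -3  [4, -3]
SWAP     [-3, 4]
PUSH -6  [-3, 4, -6]
SWAP     [-3, -6, 4]
OVER     [-3, -6, 4, -6]
OVER     [-3, -6, 4, -6, 4]
SWAP     [-3, -6, 4, 4, -6]
MUL      [-3, -6, 4, -24]
MUL      [-3, -6, -96]
SUB      [-3, 90]
OVER     [-3, 90, -3]
NEG      [-3, 90, 3]

[-3, 90, 3]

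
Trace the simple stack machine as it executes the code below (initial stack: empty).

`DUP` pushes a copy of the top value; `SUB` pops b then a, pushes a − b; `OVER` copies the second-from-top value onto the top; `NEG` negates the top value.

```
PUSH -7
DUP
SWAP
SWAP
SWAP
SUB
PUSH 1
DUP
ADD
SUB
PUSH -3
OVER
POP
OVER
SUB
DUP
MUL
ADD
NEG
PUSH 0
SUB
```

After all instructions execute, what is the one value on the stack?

PUSH -7 → [-7]
DUP     → [-7, -7]
SWAP    → [-7, -7]
SWAP    → [-7, -7]
SWAP    → [-7, -7]
SUB     → [0]
PUSH 1  → [0, 1]
DUP     → [0, 1, 1]
ADD     → [0, 2]
SUB     → [-2]
PUSH -3 → [-2, -3]
OVER    → [-2, -3, -2]
POP     → [-2, -3]
OVER    → [-2, -3, -2]
SUB     → [-2, -1]
DUP     → [-2, -1, -1]
MUL     → [-2, 1]
ADD     → [-1]
NEG     → [1]
PUSH 0  → [1, 0]
SUB     → [1]

1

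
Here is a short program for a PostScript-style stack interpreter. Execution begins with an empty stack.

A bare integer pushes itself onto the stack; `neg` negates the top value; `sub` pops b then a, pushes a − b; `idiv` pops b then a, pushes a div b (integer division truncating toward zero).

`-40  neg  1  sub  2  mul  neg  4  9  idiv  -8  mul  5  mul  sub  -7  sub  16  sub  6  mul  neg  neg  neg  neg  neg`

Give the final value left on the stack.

-40  → -40
neg  → 40
1    → 40 1
sub  → 39
2    → 39 2
mul  → 78
neg  → -78
4    → -78 4
9    → -78 4 9
idiv → -78 0
-8   → -78 0 -8
mul  → -78 0
5    → -78 0 5
mul  → -78 0
sub  → -78
-7   → -78 -7
sub  → -71
16   → -71 16
sub  → -87
6    → -87 6
mul  → -522
neg  → 522
neg  → -522
neg  → 522
neg  → -522
neg  → 522

522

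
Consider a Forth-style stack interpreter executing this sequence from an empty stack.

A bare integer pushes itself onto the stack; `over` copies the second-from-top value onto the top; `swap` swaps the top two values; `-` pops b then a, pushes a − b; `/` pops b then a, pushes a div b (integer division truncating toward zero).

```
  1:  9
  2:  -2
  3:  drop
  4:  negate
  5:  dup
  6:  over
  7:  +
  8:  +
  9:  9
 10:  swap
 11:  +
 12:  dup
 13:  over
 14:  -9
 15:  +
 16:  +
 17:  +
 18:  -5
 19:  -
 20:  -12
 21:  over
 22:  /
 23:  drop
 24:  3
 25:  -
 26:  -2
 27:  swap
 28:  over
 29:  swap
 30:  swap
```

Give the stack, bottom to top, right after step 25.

[-61]

9      : [9]
-2     : [9, -2]
drop   : [9]
negate : [-9]
dup    : [-9, -9]
over   : [-9, -9, -9]
+      : [-9, -18]
+      : [-27]
9      : [-27, 9]
swap   : [9, -27]
+      : [-18]
dup    : [-18, -18]
over   : [-18, -18, -18]
-9     : [-18, -18, -18, -9]
+      : [-18, -18, -27]
+      : [-18, -45]
+      : [-63]
-5     : [-63, -5]
-      : [-58]
-12    : [-58, -12]
over   : [-58, -12, -58]
/      : [-58, 0]
drop   : [-58]
3      : [-58, 3]
-      : [-61]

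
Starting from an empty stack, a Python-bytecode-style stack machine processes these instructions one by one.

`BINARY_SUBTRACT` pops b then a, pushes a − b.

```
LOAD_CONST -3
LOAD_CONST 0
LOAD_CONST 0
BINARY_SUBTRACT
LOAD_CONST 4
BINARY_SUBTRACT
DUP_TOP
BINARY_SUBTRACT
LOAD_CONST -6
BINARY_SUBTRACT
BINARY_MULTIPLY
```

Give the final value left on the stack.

LOAD_CONST -3    -3
LOAD_CONST 0     -3 0
LOAD_CONST 0     -3 0 0
BINARY_SUBTRACT  -3 0
LOAD_CONST 4     -3 0 4
BINARY_SUBTRACT  -3 -4
DUP_TOP          -3 -4 -4
BINARY_SUBTRACT  -3 0
LOAD_CONST -6    -3 0 -6
BINARY_SUBTRACT  -3 6
BINARY_MULTIPLY  -18

-18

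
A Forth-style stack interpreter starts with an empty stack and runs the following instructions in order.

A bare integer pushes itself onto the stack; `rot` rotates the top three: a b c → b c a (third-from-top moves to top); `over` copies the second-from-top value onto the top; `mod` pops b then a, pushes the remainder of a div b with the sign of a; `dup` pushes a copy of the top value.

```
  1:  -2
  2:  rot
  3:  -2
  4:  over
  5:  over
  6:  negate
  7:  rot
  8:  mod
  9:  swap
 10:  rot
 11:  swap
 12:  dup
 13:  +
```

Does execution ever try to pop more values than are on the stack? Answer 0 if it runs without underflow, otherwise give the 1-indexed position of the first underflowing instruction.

-2 -> -2
rot  — needs 3 operands, stack has 1 → underflow

2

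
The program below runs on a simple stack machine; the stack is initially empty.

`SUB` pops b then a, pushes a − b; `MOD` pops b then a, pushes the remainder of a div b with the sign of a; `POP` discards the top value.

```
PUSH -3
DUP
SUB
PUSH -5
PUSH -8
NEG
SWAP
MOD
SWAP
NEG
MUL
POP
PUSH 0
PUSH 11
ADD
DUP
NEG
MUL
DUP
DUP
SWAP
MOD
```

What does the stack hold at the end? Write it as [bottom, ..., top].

PUSH -3  -3
DUP      -3 -3
SUB      0
PUSH -5  0 -5
PUSH -8  0 -5 -8
NEG      0 -5 8
SWAP     0 8 -5
MOD      0 3
SWAP     3 0
NEG      3 0
MUL      0
POP      (empty)
PUSH 0   0
PUSH 11  0 11
ADD      11
DUP      11 11
NEG      11 -11
MUL      -121
DUP      -121 -121
DUP      -121 -121 -121
SWAP     -121 -121 -121
MOD      -121 0

[-121, 0]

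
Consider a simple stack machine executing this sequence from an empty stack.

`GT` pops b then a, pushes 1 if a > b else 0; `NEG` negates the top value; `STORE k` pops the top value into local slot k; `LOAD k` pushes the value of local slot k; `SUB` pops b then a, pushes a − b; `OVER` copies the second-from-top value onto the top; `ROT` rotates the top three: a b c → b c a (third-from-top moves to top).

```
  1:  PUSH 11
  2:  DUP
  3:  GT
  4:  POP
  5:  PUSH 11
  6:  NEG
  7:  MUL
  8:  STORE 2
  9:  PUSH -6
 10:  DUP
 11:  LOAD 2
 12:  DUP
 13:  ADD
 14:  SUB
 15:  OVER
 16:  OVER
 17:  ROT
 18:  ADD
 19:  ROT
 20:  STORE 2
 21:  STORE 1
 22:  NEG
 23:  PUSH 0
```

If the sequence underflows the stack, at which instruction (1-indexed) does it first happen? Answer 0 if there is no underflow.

7

PUSH 11 : [11]
DUP     : [11, 11]
GT      : [0]
POP     : []
PUSH 11 : [11]
NEG     : [-11]
MUL  — needs 2 operands, stack has 1 → underflow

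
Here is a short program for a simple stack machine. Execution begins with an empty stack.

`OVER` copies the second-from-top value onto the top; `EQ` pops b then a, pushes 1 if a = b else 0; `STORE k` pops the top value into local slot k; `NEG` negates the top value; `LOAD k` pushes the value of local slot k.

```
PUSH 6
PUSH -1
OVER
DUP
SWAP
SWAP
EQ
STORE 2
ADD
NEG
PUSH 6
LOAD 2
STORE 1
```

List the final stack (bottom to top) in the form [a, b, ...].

PUSH 6  -> [6]
PUSH -1 -> [6, -1]
OVER    -> [6, -1, 6]
DUP     -> [6, -1, 6, 6]
SWAP    -> [6, -1, 6, 6]
SWAP    -> [6, -1, 6, 6]
EQ      -> [6, -1, 1]
STORE 2 -> [6, -1]
ADD     -> [5]
NEG     -> [-5]
PUSH 6  -> [-5, 6]
LOAD 2  -> [-5, 6, 1]
STORE 1 -> [-5, 6]

[-5, 6]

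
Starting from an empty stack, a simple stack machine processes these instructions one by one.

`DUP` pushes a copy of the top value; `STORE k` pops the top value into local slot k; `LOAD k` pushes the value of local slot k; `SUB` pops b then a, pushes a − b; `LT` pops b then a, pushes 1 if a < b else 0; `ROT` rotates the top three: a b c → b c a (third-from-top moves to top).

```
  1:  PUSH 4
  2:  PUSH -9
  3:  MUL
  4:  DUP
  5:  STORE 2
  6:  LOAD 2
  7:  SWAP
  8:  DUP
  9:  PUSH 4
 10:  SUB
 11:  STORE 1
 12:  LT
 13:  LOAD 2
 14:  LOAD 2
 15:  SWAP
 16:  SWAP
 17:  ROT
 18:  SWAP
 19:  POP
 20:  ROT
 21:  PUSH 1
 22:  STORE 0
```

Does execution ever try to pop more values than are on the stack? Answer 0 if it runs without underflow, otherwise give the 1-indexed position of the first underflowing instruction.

20

PUSH 4   4
PUSH -9  4 -9
MUL      -36
DUP      -36 -36
STORE 2  -36
LOAD 2   -36 -36
SWAP     -36 -36
DUP      -36 -36 -36
PUSH 4   -36 -36 -36 4
SUB      -36 -36 -40
STORE 1  -36 -36
LT       0
LOAD 2   0 -36
LOAD 2   0 -36 -36
SWAP     0 -36 -36
SWAP     0 -36 -36
ROT      -36 -36 0
SWAP     -36 0 -36
POP      -36 0
ROT  — needs 3 operands, stack has 2 → underflow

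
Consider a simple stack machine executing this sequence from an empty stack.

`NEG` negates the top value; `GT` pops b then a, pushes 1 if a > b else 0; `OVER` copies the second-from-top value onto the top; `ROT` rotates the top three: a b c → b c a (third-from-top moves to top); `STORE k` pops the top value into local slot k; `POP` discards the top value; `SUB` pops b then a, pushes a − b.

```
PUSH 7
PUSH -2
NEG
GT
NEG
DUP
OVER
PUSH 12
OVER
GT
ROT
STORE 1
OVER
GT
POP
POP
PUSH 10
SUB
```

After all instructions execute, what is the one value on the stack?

-11

PUSH 7   7
PUSH -2  7 -2
NEG      7 2
GT       1
NEG      -1
DUP      -1 -1
OVER     -1 -1 -1
PUSH 12  -1 -1 -1 12
OVER     -1 -1 -1 12 -1
GT       -1 -1 -1 1
ROT      -1 -1 1 -1
STORE 1  -1 -1 1
OVER     -1 -1 1 -1
GT       -1 -1 1
POP      -1 -1
POP      -1
PUSH 10  -1 10
SUB      -11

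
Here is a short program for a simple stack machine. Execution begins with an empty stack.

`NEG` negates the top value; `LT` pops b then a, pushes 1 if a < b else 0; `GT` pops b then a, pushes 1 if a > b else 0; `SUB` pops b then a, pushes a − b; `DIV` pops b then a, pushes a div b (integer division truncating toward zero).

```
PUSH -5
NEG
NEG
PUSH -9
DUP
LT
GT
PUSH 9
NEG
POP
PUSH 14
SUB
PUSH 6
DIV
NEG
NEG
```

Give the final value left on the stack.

PUSH -5 : -5
NEG     : 5
NEG     : -5
PUSH -9 : -5 -9
DUP     : -5 -9 -9
LT      : -5 0
GT      : 0
PUSH 9  : 0 9
NEG     : 0 -9
POP     : 0
PUSH 14 : 0 14
SUB     : -14
PUSH 6  : -14 6
DIV     : -2
NEG     : 2
NEG     : -2

-2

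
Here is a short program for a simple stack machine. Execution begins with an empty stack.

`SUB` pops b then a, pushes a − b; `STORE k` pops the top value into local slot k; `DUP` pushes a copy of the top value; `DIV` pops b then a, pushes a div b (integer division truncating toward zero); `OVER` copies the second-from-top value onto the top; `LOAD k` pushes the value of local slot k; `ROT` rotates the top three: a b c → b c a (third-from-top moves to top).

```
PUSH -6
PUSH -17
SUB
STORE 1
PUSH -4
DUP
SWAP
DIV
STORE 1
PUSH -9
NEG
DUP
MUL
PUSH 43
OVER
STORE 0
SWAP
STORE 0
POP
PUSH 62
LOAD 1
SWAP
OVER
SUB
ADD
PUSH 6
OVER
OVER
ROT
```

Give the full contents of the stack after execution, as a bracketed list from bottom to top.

PUSH -6  -> -6
PUSH -17 -> -6 -17
SUB      -> 11
STORE 1  -> (empty)
PUSH -4  -> -4
DUP      -> -4 -4
SWAP     -> -4 -4
DIV      -> 1
STORE 1  -> (empty)
PUSH -9  -> -9
NEG      -> 9
DUP      -> 9 9
MUL      -> 81
PUSH 43  -> 81 43
OVER     -> 81 43 81
STORE 0  -> 81 43
SWAP     -> 43 81
STORE 0  -> 43
POP      -> (empty)
PUSH 62  -> 62
LOAD 1   -> 62 1
SWAP     -> 1 62
OVER     -> 1 62 1
SUB      -> 1 61
ADD      -> 62
PUSH 6   -> 62 6
OVER     -> 62 6 62
OVER     -> 62 6 62 6
ROT      -> 62 62 6 6

[62, 62, 6, 6]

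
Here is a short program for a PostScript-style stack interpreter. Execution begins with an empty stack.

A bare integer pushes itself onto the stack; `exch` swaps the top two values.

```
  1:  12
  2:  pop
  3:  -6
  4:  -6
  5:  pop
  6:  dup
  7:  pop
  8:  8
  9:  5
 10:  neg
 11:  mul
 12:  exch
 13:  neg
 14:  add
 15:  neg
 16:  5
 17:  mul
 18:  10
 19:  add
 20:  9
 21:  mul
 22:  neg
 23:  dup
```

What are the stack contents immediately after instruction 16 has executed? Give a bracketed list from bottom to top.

12   : 12
pop  : (empty)
-6   : -6
-6   : -6 -6
pop  : -6
dup  : -6 -6
pop  : -6
8    : -6 8
5    : -6 8 5
neg  : -6 8 -5
mul  : -6 -40
exch : -40 -6
neg  : -40 6
add  : -34
neg  : 34
5    : 34 5

[34, 5]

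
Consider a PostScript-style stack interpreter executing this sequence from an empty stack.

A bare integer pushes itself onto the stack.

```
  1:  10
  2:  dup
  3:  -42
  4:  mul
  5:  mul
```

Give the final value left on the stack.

10  → [10]
dup → [10, 10]
-42 → [10, 10, -42]
mul → [10, -420]
mul → [-4200]

-4200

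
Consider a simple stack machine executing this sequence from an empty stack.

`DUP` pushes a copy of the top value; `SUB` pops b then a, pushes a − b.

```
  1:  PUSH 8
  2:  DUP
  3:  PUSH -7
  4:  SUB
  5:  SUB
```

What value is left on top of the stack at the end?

-7

PUSH 8  -> 8
DUP     -> 8 8
PUSH -7 -> 8 8 -7
SUB     -> 8 15
SUB     -> -7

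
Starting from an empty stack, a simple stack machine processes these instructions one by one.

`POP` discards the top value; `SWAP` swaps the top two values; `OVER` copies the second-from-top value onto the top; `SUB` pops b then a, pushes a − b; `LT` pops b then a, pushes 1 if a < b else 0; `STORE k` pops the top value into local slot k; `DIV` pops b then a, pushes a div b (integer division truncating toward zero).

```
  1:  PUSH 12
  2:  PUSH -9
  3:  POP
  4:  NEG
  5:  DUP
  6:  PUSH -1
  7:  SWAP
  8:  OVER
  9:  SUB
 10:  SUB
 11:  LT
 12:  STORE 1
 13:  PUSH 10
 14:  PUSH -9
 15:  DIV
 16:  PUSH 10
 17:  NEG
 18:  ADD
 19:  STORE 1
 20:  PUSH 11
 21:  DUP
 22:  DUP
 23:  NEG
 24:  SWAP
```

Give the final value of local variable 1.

PUSH 12 → 12
PUSH -9 → 12 -9
POP     → 12
NEG     → -12
DUP     → -12 -12
PUSH -1 → -12 -12 -1
SWAP    → -12 -1 -12
OVER    → -12 -1 -12 -1
SUB     → -12 -1 -11
SUB     → -12 10
LT      → 1
STORE 1 → (empty)
PUSH 10 → 10
PUSH -9 → 10 -9
DIV     → -1
PUSH 10 → -1 10
NEG     → -1 -10
ADD     → -11
STORE 1 → (empty)
PUSH 11 → 11
DUP     → 11 11
DUP     → 11 11 11
NEG     → 11 11 -11
SWAP    → 11 -11 11

-11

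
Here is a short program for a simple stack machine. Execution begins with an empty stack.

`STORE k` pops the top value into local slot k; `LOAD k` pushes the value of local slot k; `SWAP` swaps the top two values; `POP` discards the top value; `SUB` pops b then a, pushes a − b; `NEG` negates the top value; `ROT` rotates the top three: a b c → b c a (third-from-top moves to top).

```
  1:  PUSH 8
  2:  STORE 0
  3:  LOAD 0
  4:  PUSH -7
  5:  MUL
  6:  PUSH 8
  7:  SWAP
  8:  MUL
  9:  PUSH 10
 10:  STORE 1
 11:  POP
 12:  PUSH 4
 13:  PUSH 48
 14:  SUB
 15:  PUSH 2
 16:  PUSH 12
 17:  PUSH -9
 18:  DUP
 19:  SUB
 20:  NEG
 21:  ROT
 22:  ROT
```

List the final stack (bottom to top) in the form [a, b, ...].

PUSH 8  → 8
STORE 0 → (empty)
LOAD 0  → 8
PUSH -7 → 8 -7
MUL     → -56
PUSH 8  → -56 8
SWAP    → 8 -56
MUL     → -448
PUSH 10 → -448 10
STORE 1 → -448
POP     → (empty)
PUSH 4  → 4
PUSH 48 → 4 48
SUB     → -44
PUSH 2  → -44 2
PUSH 12 → -44 2 12
PUSH -9 → -44 2 12 -9
DUP     → -44 2 12 -9 -9
SUB     → -44 2 12 0
NEG     → -44 2 12 0
ROT     → -44 12 0 2
ROT     → -44 0 2 12

[-44, 0, 2, 12]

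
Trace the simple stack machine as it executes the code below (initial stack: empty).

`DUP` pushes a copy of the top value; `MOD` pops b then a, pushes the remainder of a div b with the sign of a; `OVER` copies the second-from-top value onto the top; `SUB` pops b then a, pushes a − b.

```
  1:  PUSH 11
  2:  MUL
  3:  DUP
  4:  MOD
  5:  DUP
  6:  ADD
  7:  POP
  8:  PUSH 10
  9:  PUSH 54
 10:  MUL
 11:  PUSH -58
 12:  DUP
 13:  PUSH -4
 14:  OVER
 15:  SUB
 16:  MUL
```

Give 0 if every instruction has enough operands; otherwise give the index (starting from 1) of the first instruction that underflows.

PUSH 11 → [11]
MUL  — needs 2 operands, stack has 1 → underflow

2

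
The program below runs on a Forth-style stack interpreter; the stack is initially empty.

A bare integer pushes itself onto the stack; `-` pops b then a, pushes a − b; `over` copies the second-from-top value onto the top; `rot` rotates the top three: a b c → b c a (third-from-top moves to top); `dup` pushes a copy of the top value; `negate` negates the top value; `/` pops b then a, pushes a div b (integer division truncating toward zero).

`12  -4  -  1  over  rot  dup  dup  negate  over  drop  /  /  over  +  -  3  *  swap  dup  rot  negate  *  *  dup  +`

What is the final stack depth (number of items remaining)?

1

12     -> [12]
-4     -> [12, -4]
-      -> [16]
1      -> [16, 1]
over   -> [16, 1, 16]
rot    -> [1, 16, 16]
dup    -> [1, 16, 16, 16]
dup    -> [1, 16, 16, 16, 16]
negate -> [1, 16, 16, 16, -16]
over   -> [1, 16, 16, 16, -16, 16]
drop   -> [1, 16, 16, 16, -16]
/      -> [1, 16, 16, -1]
/      -> [1, 16, -16]
over   -> [1, 16, -16, 16]
+      -> [1, 16, 0]
-      -> [1, 16]
3      -> [1, 16, 3]
*      -> [1, 48]
swap   -> [48, 1]
dup    -> [48, 1, 1]
rot    -> [1, 1, 48]
negate -> [1, 1, -48]
*      -> [1, -48]
*      -> [-48]
dup    -> [-48, -48]
+      -> [-96]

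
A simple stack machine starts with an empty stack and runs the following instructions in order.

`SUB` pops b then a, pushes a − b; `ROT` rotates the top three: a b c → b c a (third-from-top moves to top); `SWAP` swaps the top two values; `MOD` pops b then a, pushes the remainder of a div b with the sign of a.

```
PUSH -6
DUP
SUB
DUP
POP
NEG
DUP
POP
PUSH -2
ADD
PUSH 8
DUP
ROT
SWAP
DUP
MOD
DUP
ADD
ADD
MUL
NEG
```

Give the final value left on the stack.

PUSH -6 → [-6]
DUP     → [-6, -6]
SUB     → [0]
DUP     → [0, 0]
POP     → [0]
NEG     → [0]
DUP     → [0, 0]
POP     → [0]
PUSH -2 → [0, -2]
ADD     → [-2]
PUSH 8  → [-2, 8]
DUP     → [-2, 8, 8]
ROT     → [8, 8, -2]
SWAP    → [8, -2, 8]
DUP     → [8, -2, 8, 8]
MOD     → [8, -2, 0]
DUP     → [8, -2, 0, 0]
ADD     → [8, -2, 0]
ADD     → [8, -2]
MUL     → [-16]
NEG     → [16]

16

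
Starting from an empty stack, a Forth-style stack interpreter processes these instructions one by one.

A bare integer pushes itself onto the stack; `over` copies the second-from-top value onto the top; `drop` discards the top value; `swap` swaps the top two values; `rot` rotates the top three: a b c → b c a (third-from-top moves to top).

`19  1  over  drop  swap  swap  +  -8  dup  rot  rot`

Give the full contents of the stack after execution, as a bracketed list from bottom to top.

19    [19]
1     [19, 1]
over  [19, 1, 19]
drop  [19, 1]
swap  [1, 19]
swap  [19, 1]
+     [20]
-8    [20, -8]
dup   [20, -8, -8]
rot   [-8, -8, 20]
rot   [-8, 20, -8]

[-8, 20, -8]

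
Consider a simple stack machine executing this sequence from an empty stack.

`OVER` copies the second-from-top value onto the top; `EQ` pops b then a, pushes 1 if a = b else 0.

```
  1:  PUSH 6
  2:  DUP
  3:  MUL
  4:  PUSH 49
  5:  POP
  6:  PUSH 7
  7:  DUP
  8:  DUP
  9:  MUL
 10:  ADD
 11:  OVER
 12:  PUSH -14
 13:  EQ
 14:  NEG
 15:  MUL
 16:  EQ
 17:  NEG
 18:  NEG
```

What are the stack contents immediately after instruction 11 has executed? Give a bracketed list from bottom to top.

[36, 56, 36]

PUSH 6   6
DUP      6 6
MUL      36
PUSH 49  36 49
POP      36
PUSH 7   36 7
DUP      36 7 7
DUP      36 7 7 7
MUL      36 7 49
ADD      36 56
OVER     36 56 36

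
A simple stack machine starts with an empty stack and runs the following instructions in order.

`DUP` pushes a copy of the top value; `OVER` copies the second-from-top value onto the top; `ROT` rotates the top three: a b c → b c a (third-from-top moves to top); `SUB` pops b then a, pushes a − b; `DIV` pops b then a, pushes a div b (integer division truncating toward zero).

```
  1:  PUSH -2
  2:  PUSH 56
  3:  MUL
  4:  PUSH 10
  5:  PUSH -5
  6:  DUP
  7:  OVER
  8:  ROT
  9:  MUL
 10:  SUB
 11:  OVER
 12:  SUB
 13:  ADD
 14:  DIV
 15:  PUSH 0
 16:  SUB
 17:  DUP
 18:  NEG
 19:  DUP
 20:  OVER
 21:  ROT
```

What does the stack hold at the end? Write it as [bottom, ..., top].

[3, -3, -3, -3]

PUSH -2 -> [-2]
PUSH 56 -> [-2, 56]
MUL     -> [-112]
PUSH 10 -> [-112, 10]
PUSH -5 -> [-112, 10, -5]
DUP     -> [-112, 10, -5, -5]
OVER    -> [-112, 10, -5, -5, -5]
ROT     -> [-112, 10, -5, -5, -5]
MUL     -> [-112, 10, -5, 25]
SUB     -> [-112, 10, -30]
OVER    -> [-112, 10, -30, 10]
SUB     -> [-112, 10, -40]
ADD     -> [-112, -30]
DIV     -> [3]
PUSH 0  -> [3, 0]
SUB     -> [3]
DUP     -> [3, 3]
NEG     -> [3, -3]
DUP     -> [3, -3, -3]
OVER    -> [3, -3, -3, -3]
ROT     -> [3, -3, -3, -3]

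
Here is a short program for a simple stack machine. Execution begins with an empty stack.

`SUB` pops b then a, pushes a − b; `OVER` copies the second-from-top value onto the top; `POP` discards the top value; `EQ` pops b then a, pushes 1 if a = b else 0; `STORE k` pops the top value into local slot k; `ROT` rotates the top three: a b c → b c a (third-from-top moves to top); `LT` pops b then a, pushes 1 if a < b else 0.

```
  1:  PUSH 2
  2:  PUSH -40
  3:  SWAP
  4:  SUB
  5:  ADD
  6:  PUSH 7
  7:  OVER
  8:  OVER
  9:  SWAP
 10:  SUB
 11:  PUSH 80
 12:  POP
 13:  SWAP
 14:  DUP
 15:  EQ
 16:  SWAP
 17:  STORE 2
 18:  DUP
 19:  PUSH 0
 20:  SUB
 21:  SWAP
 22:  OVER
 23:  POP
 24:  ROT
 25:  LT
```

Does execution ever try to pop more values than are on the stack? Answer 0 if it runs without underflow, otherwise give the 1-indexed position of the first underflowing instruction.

PUSH 2   : 2
PUSH -40 : 2 -40
SWAP     : -40 2
SUB      : -42
ADD  — needs 2 operands, stack has 1 → underflow

5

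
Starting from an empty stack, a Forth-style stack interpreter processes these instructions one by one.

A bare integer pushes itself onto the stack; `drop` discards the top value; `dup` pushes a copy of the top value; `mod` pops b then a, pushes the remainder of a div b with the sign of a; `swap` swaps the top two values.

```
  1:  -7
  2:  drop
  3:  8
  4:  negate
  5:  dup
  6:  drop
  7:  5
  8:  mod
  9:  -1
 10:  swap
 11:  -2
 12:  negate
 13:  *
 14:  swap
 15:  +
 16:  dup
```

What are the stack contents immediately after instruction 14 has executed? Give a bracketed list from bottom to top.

[-6, -1]

-7      [-7]
drop    []
8       [8]
negate  [-8]
dup     [-8, -8]
drop    [-8]
5       [-8, 5]
mod     [-3]
-1      [-3, -1]
swap    [-1, -3]
-2      [-1, -3, -2]
negate  [-1, -3, 2]
*       [-1, -6]
swap    [-6, -1]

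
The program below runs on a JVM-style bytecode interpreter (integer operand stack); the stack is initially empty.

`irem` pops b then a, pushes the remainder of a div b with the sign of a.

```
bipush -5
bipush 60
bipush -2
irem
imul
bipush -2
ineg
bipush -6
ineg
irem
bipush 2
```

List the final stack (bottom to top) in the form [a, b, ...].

[0, 2, 2]

bipush -5  [-5]
bipush 60  [-5, 60]
bipush -2  [-5, 60, -2]
irem       [-5, 0]
imul       [0]
bipush -2  [0, -2]
ineg       [0, 2]
bipush -6  [0, 2, -6]
ineg       [0, 2, 6]
irem       [0, 2]
bipush 2   [0, 2, 2]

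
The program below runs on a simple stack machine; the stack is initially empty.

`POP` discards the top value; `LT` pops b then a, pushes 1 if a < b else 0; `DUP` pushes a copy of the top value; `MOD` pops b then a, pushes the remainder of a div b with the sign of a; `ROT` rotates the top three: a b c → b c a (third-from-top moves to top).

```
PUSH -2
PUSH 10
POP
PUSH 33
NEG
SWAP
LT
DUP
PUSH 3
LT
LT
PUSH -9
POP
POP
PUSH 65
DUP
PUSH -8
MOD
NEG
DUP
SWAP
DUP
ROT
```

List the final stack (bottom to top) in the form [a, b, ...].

PUSH -2  -2
PUSH 10  -2 10
POP      -2
PUSH 33  -2 33
NEG      -2 -33
SWAP     -33 -2
LT       1
DUP      1 1
PUSH 3   1 1 3
LT       1 1
LT       0
PUSH -9  0 -9
POP      0
POP      (empty)
PUSH 65  65
DUP      65 65
PUSH -8  65 65 -8
MOD      65 1
NEG      65 -1
DUP      65 -1 -1
SWAP     65 -1 -1
DUP      65 -1 -1 -1
ROT      65 -1 -1 -1

[65, -1, -1, -1]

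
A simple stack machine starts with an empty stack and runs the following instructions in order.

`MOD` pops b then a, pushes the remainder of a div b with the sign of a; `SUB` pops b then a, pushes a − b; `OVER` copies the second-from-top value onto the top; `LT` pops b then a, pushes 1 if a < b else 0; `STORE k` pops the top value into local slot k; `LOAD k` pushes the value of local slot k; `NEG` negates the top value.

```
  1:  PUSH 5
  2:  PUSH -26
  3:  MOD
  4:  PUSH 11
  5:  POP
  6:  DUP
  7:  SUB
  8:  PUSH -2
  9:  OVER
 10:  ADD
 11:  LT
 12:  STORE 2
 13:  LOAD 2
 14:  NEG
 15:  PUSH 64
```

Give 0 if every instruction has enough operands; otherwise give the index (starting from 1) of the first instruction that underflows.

0

PUSH 5   : [5]
PUSH -26 : [5, -26]
MOD      : [5]
PUSH 11  : [5, 11]
POP      : [5]
DUP      : [5, 5]
SUB      : [0]
PUSH -2  : [0, -2]
OVER     : [0, -2, 0]
ADD      : [0, -2]
LT       : [0]
STORE 2  : []
LOAD 2   : [0]
NEG      : [0]
PUSH 64  : [0, 64]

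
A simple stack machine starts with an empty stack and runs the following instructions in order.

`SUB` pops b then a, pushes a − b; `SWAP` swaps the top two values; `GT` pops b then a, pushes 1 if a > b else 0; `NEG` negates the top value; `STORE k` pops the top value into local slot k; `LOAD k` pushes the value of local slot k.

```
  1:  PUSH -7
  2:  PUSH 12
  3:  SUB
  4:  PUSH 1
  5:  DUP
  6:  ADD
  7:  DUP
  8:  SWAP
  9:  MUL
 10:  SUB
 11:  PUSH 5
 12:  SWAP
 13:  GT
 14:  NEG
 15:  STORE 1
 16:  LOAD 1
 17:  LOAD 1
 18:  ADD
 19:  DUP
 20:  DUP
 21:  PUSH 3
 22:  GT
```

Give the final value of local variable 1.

PUSH -7 → [-7]
PUSH 12 → [-7, 12]
SUB     → [-19]
PUSH 1  → [-19, 1]
DUP     → [-19, 1, 1]
ADD     → [-19, 2]
DUP     → [-19, 2, 2]
SWAP    → [-19, 2, 2]
MUL     → [-19, 4]
SUB     → [-23]
PUSH 5  → [-23, 5]
SWAP    → [5, -23]
GT      → [1]
NEG     → [-1]
STORE 1 → []
LOAD 1  → [-1]
LOAD 1  → [-1, -1]
ADD     → [-2]
DUP     → [-2, -2]
DUP     → [-2, -2, -2]
PUSH 3  → [-2, -2, -2, 3]
GT      → [-2, -2, 0]

-1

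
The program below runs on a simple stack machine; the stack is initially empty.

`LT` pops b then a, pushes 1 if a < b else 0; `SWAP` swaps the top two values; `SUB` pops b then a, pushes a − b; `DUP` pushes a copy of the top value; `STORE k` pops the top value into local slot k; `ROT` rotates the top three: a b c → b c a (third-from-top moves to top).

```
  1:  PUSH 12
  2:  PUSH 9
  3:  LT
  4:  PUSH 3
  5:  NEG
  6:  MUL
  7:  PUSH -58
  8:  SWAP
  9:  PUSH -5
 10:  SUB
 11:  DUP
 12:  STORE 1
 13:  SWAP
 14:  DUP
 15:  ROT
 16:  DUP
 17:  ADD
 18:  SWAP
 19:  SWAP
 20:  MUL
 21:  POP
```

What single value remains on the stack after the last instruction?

PUSH 12  → [12]
PUSH 9   → [12, 9]
LT       → [0]
PUSH 3   → [0, 3]
NEG      → [0, -3]
MUL      → [0]
PUSH -58 → [0, -58]
SWAP     → [-58, 0]
PUSH -5  → [-58, 0, -5]
SUB      → [-58, 5]
DUP      → [-58, 5, 5]
STORE 1  → [-58, 5]
SWAP     → [5, -58]
DUP      → [5, -58, -58]
ROT      → [-58, -58, 5]
DUP      → [-58, -58, 5, 5]
ADD      → [-58, -58, 10]
SWAP     → [-58, 10, -58]
SWAP     → [-58, -58, 10]
MUL      → [-58, -580]
POP      → [-58]

-58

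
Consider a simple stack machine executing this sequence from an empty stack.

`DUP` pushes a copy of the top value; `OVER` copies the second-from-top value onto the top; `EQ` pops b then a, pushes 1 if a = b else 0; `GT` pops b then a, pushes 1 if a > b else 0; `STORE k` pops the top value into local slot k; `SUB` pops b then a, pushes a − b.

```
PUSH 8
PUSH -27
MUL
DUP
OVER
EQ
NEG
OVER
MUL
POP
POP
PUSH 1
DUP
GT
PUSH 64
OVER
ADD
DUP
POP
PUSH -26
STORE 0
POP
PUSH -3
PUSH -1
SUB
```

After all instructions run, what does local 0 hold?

-26

PUSH 8   → 8
PUSH -27 → 8 -27
MUL      → -216
DUP      → -216 -216
OVER     → -216 -216 -216
EQ       → -216 1
NEG      → -216 -1
OVER     → -216 -1 -216
MUL      → -216 216
POP      → -216
POP      → (empty)
PUSH 1   → 1
DUP      → 1 1
GT       → 0
PUSH 64  → 0 64
OVER     → 0 64 0
ADD      → 0 64
DUP      → 0 64 64
POP      → 0 64
PUSH -26 → 0 64 -26
STORE 0  → 0 64
POP      → 0
PUSH -3  → 0 -3
PUSH -1  → 0 -3 -1
SUB      → 0 -2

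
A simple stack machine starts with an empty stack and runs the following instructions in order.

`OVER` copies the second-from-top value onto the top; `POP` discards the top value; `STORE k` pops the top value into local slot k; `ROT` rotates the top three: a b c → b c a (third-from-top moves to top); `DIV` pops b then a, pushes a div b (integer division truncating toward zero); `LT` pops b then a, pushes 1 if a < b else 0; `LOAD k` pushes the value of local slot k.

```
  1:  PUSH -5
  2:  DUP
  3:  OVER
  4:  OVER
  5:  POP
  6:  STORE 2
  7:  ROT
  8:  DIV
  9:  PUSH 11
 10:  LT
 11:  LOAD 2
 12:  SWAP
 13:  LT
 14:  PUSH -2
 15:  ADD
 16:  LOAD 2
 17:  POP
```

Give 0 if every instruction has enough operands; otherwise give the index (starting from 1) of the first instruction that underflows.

7

PUSH -5 -> -5
DUP     -> -5 -5
OVER    -> -5 -5 -5
OVER    -> -5 -5 -5 -5
POP     -> -5 -5 -5
STORE 2 -> -5 -5
ROT  — needs 3 operands, stack has 2 → underflow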